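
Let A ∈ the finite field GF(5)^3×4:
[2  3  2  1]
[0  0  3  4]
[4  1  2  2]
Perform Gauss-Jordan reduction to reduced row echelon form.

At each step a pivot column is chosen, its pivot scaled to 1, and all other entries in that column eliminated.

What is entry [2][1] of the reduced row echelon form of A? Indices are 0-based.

M[2][1] = 0

pivot(0,0)=2: scale R0 → (1, 4, 1, 3)
  clear (2,0): R2 −= (4)R0 → (0, 0, 3, 0)
col 1: no nonzero at/below row 1; advance.
pivot(1,2)=3: scale R1 → (0, 0, 1, 3)
  clear (0,2): R0 −= (1)R1 → (1, 4, 0, 0)
  clear (2,2): R2 −= (3)R1 → (0, 0, 0, 1)
pivot(2,3)=1: scale R2 → (0, 0, 0, 1)
  clear (1,3): R1 −= (3)R2 → (0, 0, 1, 0)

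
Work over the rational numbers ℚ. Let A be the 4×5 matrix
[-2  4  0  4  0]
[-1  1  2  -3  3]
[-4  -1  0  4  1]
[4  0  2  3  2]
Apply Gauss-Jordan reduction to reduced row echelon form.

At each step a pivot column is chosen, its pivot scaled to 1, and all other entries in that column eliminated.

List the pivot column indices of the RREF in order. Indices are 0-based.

pivot columns: 0, 1, 2, 3

pivot(0,0)=-2: scale R0 → (1, -2, 0, -2, 0)
  clear (1,0): R1 −= (-1)R0 → (0, -1, 2, -5, 3)
  clear (2,0): R2 −= (-4)R0 → (0, -9, 0, -4, 1)
  clear (3,0): R3 −= (4)R0 → (0, 8, 2, 11, 2)
pivot(1,1)=-1: scale R1 → (0, 1, -2, 5, -3)
  clear (0,1): R0 −= (-2)R1 → (1, 0, -4, 8, -6)
  clear (2,1): R2 −= (-9)R1 → (0, 0, -18, 41, -26)
  clear (3,1): R3 −= (8)R1 → (0, 0, 18, -29, 26)
pivot(2,2)=-18: scale R2 → (0, 0, 1, -41/18, 13/9)
  clear (0,2): R0 −= (-4)R2 → (1, 0, 0, -10/9, -2/9)
  clear (1,2): R1 −= (-2)R2 → (0, 1, 0, 4/9, -1/9)
  clear (3,2): R3 −= (18)R2 → (0, 0, 0, 12, 0)
pivot(3,3)=12: scale R3 → (0, 0, 0, 1, 0)
  clear (0,3): R0 −= (-10/9)R3 → (1, 0, 0, 0, -2/9)
  clear (1,3): R1 −= (4/9)R3 → (0, 1, 0, 0, -1/9)
  clear (2,3): R2 −= (-41/18)R3 → (0, 0, 1, 0, 13/9)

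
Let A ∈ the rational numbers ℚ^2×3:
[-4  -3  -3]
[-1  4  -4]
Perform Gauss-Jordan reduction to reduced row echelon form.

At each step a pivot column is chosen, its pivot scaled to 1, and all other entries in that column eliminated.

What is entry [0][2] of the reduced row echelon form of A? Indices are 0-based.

pivot(0,0)=-4: scale R0 → (1, 3/4, 3/4)
  clear (1,0): R1 −= (-1)R0 → (0, 19/4, -13/4)
pivot(1,1)=19/4: scale R1 → (0, 1, -13/19)
  clear (0,1): R0 −= (3/4)R1 → (1, 0, 24/19)

M[0][2] = 24/19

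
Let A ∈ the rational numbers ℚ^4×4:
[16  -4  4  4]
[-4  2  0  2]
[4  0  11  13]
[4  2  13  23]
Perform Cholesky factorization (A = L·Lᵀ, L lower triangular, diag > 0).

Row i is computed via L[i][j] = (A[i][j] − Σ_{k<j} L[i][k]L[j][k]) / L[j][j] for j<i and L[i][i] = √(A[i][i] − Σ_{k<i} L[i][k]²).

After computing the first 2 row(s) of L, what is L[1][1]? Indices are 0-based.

L[1][1] = 1

Step 1: L[0][0] = √(16) = 4.
  L[1][0] = (-4) / L[0][0] = -1.
Step 2: L[1][1] = √(1) = 1.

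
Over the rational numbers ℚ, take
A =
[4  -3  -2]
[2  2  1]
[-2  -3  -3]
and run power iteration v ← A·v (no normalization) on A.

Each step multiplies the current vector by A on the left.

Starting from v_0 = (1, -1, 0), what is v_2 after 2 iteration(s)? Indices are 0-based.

v_2 = (26, 15, -17)

v_0 = (1, -1, 0).
v_1 = A·v_0 = (7, 0, 1).
v_2 = A·v_1 = (26, 15, -17).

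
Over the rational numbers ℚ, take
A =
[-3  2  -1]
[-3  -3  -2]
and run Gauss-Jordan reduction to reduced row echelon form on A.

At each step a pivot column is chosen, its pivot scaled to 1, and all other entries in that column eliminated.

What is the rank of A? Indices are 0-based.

rank = 2

step 1: normalize row 0 (÷-3) = (1, -2/3, 1/3)
  row 1: subtract -3×row0 = (0, -5, -1)
step 2: normalize row 1 (÷-5) = (0, 1, 1/5)
  row 0: subtract -2/3×row1 = (1, 0, 7/15)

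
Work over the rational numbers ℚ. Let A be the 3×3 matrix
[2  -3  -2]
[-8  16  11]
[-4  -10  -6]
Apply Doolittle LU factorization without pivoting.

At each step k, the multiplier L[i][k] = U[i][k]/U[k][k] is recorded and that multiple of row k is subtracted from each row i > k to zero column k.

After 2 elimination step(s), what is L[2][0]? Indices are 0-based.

L[2][0] = -2

[col 0] pivot 2
  R1 -= -4*R0 → (0, 4, 3)  (L[1][0] := -4)
  R2 -= -2*R0 → (0, -16, -10)  (L[2][0] := -2)
[col 1] pivot 4
  R2 -= -4*R1 → (0, 0, 2)  (L[2][1] := -4)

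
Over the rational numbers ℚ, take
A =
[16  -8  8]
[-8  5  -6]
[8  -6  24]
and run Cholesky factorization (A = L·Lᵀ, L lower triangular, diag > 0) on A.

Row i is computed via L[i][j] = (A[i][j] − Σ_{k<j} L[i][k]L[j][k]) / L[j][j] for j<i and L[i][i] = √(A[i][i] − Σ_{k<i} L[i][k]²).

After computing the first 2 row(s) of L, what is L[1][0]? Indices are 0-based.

Step 1: L[0][0] = √(16) = 4.
  L[1][0] = (-8) / L[0][0] = -2.
Step 2: L[1][1] = √(1) = 1.

L[1][0] = -2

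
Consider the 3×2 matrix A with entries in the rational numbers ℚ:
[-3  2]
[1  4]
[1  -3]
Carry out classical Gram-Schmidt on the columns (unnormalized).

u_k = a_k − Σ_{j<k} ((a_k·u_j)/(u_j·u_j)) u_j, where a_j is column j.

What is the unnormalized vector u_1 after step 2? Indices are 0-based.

u_1 = (7/11, 49/11, -28/11)

Step 1: u_0 = a_0 = (-3, 1, 1).
Step 2: u_1 = a_1 − (-5/11)·u_0 = (7/11, 49/11, -28/11).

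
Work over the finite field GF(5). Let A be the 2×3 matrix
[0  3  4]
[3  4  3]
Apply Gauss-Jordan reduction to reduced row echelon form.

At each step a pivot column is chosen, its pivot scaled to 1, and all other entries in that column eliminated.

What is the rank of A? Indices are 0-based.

rank = 2

pivot(0,0): swap R0↔R1
pivot(0,0)=3: scale R0 → (1, 3, 1)
pivot(1,1)=3: scale R1 → (0, 1, 3)
  clear (0,1): R0 −= (3)R1 → (1, 0, 2)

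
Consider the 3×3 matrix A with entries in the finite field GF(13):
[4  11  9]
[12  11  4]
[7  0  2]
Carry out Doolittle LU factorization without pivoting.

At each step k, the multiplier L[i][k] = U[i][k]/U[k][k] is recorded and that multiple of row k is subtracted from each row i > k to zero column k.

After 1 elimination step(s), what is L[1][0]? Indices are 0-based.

Step 1: pivot at (0,0) is 4.
  row1 ← row1 − (3)·row0  ⇒  L[1][0]=3, U row1=(0, 4, 3)
  row2 ← row2 − (5)·row0  ⇒  L[2][0]=5, U row2=(0, 10, 9)

L[1][0] = 3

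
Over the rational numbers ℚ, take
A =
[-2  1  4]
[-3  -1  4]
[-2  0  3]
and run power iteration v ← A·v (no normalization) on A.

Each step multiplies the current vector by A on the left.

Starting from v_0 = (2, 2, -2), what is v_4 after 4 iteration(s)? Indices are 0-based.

v_4 = (154, -8, 50)

v_0 = (2, 2, -2).
v_1 = A·v_0 = (-10, -16, -10).
v_2 = A·v_1 = (-36, 6, -10).
v_3 = A·v_2 = (38, 62, 42).
v_4 = A·v_3 = (154, -8, 50).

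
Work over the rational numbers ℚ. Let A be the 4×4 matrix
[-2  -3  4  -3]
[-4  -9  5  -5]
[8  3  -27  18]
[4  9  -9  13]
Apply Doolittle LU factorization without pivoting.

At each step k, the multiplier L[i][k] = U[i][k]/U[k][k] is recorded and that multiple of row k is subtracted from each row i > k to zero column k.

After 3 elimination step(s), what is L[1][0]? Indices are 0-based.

[col 0] pivot -2
  R1 -= 2*R0 → (0, -3, -3, 1)  (L[1][0] := 2)
  R2 -= -4*R0 → (0, -9, -11, 6)  (L[2][0] := -4)
  R3 -= -2*R0 → (0, 3, -1, 7)  (L[3][0] := -2)
[col 1] pivot -3
  R2 -= 3*R1 → (0, 0, -2, 3)  (L[2][1] := 3)
  R3 -= -1*R1 → (0, 0, -4, 8)  (L[3][1] := -1)
[col 2] pivot -2
  R3 -= 2*R2 → (0, 0, 0, 2)  (L[3][2] := 2)

L[1][0] = 2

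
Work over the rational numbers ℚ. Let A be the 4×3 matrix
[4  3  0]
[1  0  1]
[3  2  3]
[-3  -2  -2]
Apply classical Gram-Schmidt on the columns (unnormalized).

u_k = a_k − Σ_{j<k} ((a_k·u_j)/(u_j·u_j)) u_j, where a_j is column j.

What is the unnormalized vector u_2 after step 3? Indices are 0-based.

u_2 = (-26/19, -13/19, 29/19, -10/19)

Step 1: u_0 = a_0 = (4, 1, 3, -3).
Step 2: u_1 = a_1 − (24/35)·u_0 = (9/35, -24/35, -2/35, 2/35).
Step 3: u_2 = a_2 − (16/35)·u_0 − (-34/19)·u_1 = (-26/19, -13/19, 29/19, -10/19).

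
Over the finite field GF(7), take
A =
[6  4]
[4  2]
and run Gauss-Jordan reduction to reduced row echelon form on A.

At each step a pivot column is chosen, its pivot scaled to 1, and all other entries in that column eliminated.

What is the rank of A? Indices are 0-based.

rank = 2

pivot(0,0)=6: scale R0 → (1, 3)
  clear (1,0): R1 −= (4)R0 → (0, 4)
pivot(1,1)=4: scale R1 → (0, 1)
  clear (0,1): R0 −= (3)R1 → (1, 0)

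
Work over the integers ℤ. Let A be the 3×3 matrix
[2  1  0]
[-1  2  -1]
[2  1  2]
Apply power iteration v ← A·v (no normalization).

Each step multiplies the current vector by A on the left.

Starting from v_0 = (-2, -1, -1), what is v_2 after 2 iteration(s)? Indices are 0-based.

v_2 = (-9, 14, -23)

v_0 = (-2, -1, -1).
v_1 = A·v_0 = (-5, 1, -7).
v_2 = A·v_1 = (-9, 14, -23).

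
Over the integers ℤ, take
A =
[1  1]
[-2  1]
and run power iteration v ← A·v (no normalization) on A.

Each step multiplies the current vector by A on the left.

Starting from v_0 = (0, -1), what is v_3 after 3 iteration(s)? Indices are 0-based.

v_0 = (0, -1).
v_1 = A·v_0 = (-1, -1).
v_2 = A·v_1 = (-2, 1).
v_3 = A·v_2 = (-1, 5).

v_3 = (-1, 5)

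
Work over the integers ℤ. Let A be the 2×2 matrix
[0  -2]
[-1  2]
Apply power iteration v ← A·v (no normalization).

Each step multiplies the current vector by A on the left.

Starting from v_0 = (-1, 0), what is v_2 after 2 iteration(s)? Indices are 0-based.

v_2 = (-2, 2)

v_0 = (-1, 0).
v_1 = A·v_0 = (0, 1).
v_2 = A·v_1 = (-2, 2).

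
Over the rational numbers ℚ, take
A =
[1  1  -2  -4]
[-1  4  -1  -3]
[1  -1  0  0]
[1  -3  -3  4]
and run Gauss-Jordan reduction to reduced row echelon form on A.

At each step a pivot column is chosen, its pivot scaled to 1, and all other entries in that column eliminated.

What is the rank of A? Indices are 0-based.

rank = 4

step 1: normalize row 0 (÷1) = (1, 1, -2, -4)
  row 1: subtract -1×row0 = (0, 5, -3, -7)
  row 2: subtract 1×row0 = (0, -2, 2, 4)
  row 3: subtract 1×row0 = (0, -4, -1, 8)
step 2: normalize row 1 (÷5) = (0, 1, -3/5, -7/5)
  row 0: subtract 1×row1 = (1, 0, -7/5, -13/5)
  row 2: subtract -2×row1 = (0, 0, 4/5, 6/5)
  row 3: subtract -4×row1 = (0, 0, -17/5, 12/5)
step 3: normalize row 2 (÷4/5) = (0, 0, 1, 3/2)
  row 0: subtract -7/5×row2 = (1, 0, 0, -1/2)
  row 1: subtract -3/5×row2 = (0, 1, 0, -1/2)
  row 3: subtract -17/5×row2 = (0, 0, 0, 15/2)
step 4: normalize row 3 (÷15/2) = (0, 0, 0, 1)
  row 0: subtract -1/2×row3 = (1, 0, 0, 0)
  row 1: subtract -1/2×row3 = (0, 1, 0, 0)
  row 2: subtract 3/2×row3 = (0, 0, 1, 0)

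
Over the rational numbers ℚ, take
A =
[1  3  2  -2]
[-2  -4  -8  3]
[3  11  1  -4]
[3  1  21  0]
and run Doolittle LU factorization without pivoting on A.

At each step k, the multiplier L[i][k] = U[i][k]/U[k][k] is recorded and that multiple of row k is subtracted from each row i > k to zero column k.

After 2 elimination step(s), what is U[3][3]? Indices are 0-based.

k=0: U[0][0]=1
  eliminate (1,0): mult=-2, new row 1: (0, 2, -4, -1); set L[1][0]=-2
  eliminate (2,0): mult=3, new row 2: (0, 2, -5, 2); set L[2][0]=3
  eliminate (3,0): mult=3, new row 3: (0, -8, 15, 6); set L[3][0]=3
k=1: U[1][1]=2
  eliminate (2,1): mult=1, new row 2: (0, 0, -1, 3); set L[2][1]=1
  eliminate (3,1): mult=-4, new row 3: (0, 0, -1, 2); set L[3][1]=-4

U[3][3] = 2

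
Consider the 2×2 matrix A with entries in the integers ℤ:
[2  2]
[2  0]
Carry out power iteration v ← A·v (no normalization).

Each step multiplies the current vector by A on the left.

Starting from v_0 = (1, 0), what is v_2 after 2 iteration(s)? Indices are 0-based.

v_2 = (8, 4)

v_0 = (1, 0).
v_1 = A·v_0 = (2, 2).
v_2 = A·v_1 = (8, 4).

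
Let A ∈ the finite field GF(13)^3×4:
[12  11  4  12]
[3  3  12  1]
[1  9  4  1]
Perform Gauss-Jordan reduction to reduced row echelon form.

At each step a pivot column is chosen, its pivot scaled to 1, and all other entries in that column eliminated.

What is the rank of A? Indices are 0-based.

rank = 3

step 1: normalize row 0 (÷12) = (1, 2, 9, 1)
  row 1: subtract 3×row0 = (0, 10, 11, 11)
  row 2: subtract 1×row0 = (0, 7, 8, 0)
step 2: normalize row 1 (÷10) = (0, 1, 5, 5)
  row 0: subtract 2×row1 = (1, 0, 12, 4)
  row 2: subtract 7×row1 = (0, 0, 12, 4)
step 3: normalize row 2 (÷12) = (0, 0, 1, 9)
  row 0: subtract 12×row2 = (1, 0, 0, 0)
  row 1: subtract 5×row2 = (0, 1, 0, 12)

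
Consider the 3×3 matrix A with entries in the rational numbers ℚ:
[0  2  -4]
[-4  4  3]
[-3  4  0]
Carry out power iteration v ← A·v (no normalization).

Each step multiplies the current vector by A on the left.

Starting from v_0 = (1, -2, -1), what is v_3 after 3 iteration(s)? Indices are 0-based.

v_0 = (1, -2, -1).
v_1 = A·v_0 = (0, -15, -11).
v_2 = A·v_1 = (14, -93, -60).
v_3 = A·v_2 = (54, -608, -414).

v_3 = (54, -608, -414)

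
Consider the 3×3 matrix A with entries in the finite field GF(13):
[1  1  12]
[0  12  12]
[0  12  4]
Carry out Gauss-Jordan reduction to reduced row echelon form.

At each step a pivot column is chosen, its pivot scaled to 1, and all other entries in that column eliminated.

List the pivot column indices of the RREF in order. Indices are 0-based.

[1] R0 /= 1  ⇒  (1, 1, 12)
[2] R1 /= 12  ⇒  (0, 1, 1)
     R0 -= 1·R1  ⇒  (1, 0, 11)
     R2 -= 12·R1  ⇒  (0, 0, 5)
[3] R2 /= 5  ⇒  (0, 0, 1)
     R0 -= 11·R2  ⇒  (1, 0, 0)
     R1 -= 1·R2  ⇒  (0, 1, 0)

pivot columns: 0, 1, 2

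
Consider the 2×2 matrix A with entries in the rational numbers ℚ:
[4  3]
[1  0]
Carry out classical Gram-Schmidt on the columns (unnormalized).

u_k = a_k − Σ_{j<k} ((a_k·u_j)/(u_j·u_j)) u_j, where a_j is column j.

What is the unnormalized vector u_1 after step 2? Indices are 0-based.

u_1 = (3/17, -12/17)

Step 1: u_0 = a_0 = (4, 1).
Step 2: u_1 = a_1 − (12/17)·u_0 = (3/17, -12/17).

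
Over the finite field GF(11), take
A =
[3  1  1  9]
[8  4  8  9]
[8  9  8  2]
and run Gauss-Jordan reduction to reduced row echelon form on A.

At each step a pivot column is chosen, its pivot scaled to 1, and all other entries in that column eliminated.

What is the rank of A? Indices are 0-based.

rank = 3

[1] R0 /= 3  ⇒  (1, 4, 4, 3)
     R1 -= 8·R0  ⇒  (0, 5, 9, 7)
     R2 -= 8·R0  ⇒  (0, 10, 9, 0)
[2] R1 /= 5  ⇒  (0, 1, 4, 8)
     R0 -= 4·R1  ⇒  (1, 0, 10, 4)
     R2 -= 10·R1  ⇒  (0, 0, 2, 8)
[3] R2 /= 2  ⇒  (0, 0, 1, 4)
     R0 -= 10·R2  ⇒  (1, 0, 0, 8)
     R1 -= 4·R2  ⇒  (0, 1, 0, 3)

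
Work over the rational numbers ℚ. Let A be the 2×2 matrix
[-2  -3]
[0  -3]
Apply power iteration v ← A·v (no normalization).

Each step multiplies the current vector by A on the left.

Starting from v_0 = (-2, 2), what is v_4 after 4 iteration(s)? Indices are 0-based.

v_4 = (358, 162)

v_0 = (-2, 2).
v_1 = A·v_0 = (-2, -6).
v_2 = A·v_1 = (22, 18).
v_3 = A·v_2 = (-98, -54).
v_4 = A·v_3 = (358, 162).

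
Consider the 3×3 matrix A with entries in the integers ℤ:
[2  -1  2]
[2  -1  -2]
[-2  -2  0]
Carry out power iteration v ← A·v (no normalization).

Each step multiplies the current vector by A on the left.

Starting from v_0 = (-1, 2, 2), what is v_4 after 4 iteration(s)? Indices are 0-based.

v_0 = (-1, 2, 2).
v_1 = A·v_0 = (0, -8, -2).
v_2 = A·v_1 = (4, 12, 16).
v_3 = A·v_2 = (28, -36, -32).
v_4 = A·v_3 = (28, 156, 16).

v_4 = (28, 156, 16)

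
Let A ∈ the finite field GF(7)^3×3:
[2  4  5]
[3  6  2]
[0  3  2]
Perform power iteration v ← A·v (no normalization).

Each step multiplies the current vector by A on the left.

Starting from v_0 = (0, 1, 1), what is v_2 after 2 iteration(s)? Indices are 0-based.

v_0 = (0, 1, 1).
v_1 = A·v_0 = (2, 1, 5).
v_2 = A·v_1 = (5, 1, 6).

v_2 = (5, 1, 6)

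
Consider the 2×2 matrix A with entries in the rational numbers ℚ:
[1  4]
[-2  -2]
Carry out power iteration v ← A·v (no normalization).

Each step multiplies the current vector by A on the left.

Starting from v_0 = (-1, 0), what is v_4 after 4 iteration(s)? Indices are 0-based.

v_4 = (-41, 22)

v_0 = (-1, 0).
v_1 = A·v_0 = (-1, 2).
v_2 = A·v_1 = (7, -2).
v_3 = A·v_2 = (-1, -10).
v_4 = A·v_3 = (-41, 22).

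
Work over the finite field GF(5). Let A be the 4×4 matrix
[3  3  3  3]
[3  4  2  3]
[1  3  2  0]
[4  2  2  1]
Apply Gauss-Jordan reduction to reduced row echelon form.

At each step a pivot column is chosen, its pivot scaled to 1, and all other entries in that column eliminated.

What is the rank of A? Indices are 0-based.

rank = 4

pivot(0,0)=3: scale R0 → (1, 1, 1, 1)
  clear (1,0): R1 −= (3)R0 → (0, 1, 4, 0)
  clear (2,0): R2 −= (1)R0 → (0, 2, 1, 4)
  clear (3,0): R3 −= (4)R0 → (0, 3, 3, 2)
pivot(1,1)=1: scale R1 → (0, 1, 4, 0)
  clear (0,1): R0 −= (1)R1 → (1, 0, 2, 1)
  clear (2,1): R2 −= (2)R1 → (0, 0, 3, 4)
  clear (3,1): R3 −= (3)R1 → (0, 0, 1, 2)
pivot(2,2)=3: scale R2 → (0, 0, 1, 3)
  clear (0,2): R0 −= (2)R2 → (1, 0, 0, 0)
  clear (1,2): R1 −= (4)R2 → (0, 1, 0, 3)
  clear (3,2): R3 −= (1)R2 → (0, 0, 0, 4)
pivot(3,3)=4: scale R3 → (0, 0, 0, 1)
  clear (1,3): R1 −= (3)R3 → (0, 1, 0, 0)
  clear (2,3): R2 −= (3)R3 → (0, 0, 1, 0)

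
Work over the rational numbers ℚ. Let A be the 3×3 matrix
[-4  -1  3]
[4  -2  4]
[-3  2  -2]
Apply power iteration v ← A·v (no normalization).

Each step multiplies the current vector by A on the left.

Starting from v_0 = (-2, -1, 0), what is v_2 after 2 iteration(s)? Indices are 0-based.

v_2 = (-18, 64, -47)

v_0 = (-2, -1, 0).
v_1 = A·v_0 = (9, -6, 4).
v_2 = A·v_1 = (-18, 64, -47).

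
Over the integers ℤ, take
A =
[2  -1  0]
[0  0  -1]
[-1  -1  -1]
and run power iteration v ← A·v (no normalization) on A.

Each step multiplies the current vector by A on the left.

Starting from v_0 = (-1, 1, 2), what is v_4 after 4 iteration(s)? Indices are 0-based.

v_4 = (-13, 5, 22)

v_0 = (-1, 1, 2).
v_1 = A·v_0 = (-3, -2, -2).
v_2 = A·v_1 = (-4, 2, 7).
v_3 = A·v_2 = (-10, -7, -5).
v_4 = A·v_3 = (-13, 5, 22).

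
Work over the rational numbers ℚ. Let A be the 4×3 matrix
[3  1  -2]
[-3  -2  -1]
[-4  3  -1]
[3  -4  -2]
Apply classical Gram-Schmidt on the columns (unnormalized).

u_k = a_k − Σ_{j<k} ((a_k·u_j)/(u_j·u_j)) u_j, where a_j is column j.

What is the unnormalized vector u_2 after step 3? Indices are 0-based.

Step 1: u_0 = a_0 = (3, -3, -4, 3).
Step 2: u_1 = a_1 − (-15/43)·u_0 = (88/43, -131/43, 69/43, -127/43).
Step 3: u_2 = a_2 − (-5/43)·u_0 − (28/213)·u_1 = (-409/213, -202/213, -119/71, -269/213).

u_2 = (-409/213, -202/213, -119/71, -269/213)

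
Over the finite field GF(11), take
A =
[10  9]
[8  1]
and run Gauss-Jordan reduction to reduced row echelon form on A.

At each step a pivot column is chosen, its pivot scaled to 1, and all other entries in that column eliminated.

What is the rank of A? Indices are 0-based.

rank = 2

pivot(0,0)=10: scale R0 → (1, 2)
  clear (1,0): R1 −= (8)R0 → (0, 7)
pivot(1,1)=7: scale R1 → (0, 1)
  clear (0,1): R0 −= (2)R1 → (1, 0)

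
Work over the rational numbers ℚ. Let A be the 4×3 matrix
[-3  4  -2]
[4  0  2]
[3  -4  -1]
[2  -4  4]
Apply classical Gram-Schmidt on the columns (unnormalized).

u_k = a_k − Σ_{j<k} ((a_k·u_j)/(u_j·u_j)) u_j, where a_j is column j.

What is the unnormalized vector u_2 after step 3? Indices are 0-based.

Step 1: u_0 = a_0 = (-3, 4, 3, 2).
Step 2: u_1 = a_1 − (-16/19)·u_0 = (28/19, 64/19, -28/19, -44/19).
Step 3: u_2 = a_2 − (1/2)·u_0 − (-19/100)·u_1 = (-11/50, 16/25, -139/50, 64/25).

u_2 = (-11/50, 16/25, -139/50, 64/25)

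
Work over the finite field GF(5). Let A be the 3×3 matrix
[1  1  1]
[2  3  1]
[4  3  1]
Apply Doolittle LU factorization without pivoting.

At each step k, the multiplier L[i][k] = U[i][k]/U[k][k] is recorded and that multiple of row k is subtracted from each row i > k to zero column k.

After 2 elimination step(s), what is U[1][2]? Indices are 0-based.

Step 1: pivot at (0,0) is 1.
  row1 ← row1 − (2)·row0  ⇒  L[1][0]=2, U row1=(0, 1, 4)
  row2 ← row2 − (4)·row0  ⇒  L[2][0]=4, U row2=(0, 4, 2)
Step 2: pivot at (1,1) is 1.
  row2 ← row2 − (4)·row1  ⇒  L[2][1]=4, U row2=(0, 0, 1)

U[1][2] = 4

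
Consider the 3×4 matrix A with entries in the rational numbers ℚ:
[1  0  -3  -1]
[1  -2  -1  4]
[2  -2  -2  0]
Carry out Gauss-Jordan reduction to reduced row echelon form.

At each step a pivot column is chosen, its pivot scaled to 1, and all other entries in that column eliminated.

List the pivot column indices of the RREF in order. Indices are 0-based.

pivot(0,0)=1: scale R0 → (1, 0, -3, -1)
  clear (1,0): R1 −= (1)R0 → (0, -2, 2, 5)
  clear (2,0): R2 −= (2)R0 → (0, -2, 4, 2)
pivot(1,1)=-2: scale R1 → (0, 1, -1, -5/2)
  clear (2,1): R2 −= (-2)R1 → (0, 0, 2, -3)
pivot(2,2)=2: scale R2 → (0, 0, 1, -3/2)
  clear (0,2): R0 −= (-3)R2 → (1, 0, 0, -11/2)
  clear (1,2): R1 −= (-1)R2 → (0, 1, 0, -4)

pivot columns: 0, 1, 2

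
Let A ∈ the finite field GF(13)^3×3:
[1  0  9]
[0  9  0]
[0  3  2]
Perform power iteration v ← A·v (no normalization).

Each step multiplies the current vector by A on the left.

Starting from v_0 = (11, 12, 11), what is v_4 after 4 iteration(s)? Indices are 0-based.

v_4 = (3, 4, 10)

v_0 = (11, 12, 11).
v_1 = A·v_0 = (6, 4, 6).
v_2 = A·v_1 = (8, 10, 11).
v_3 = A·v_2 = (3, 12, 0).
v_4 = A·v_3 = (3, 4, 10).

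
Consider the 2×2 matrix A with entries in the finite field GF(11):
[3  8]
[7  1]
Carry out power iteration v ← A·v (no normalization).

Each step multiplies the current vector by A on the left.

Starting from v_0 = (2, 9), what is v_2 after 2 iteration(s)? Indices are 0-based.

v_2 = (0, 8)

v_0 = (2, 9).
v_1 = A·v_0 = (1, 1).
v_2 = A·v_1 = (0, 8).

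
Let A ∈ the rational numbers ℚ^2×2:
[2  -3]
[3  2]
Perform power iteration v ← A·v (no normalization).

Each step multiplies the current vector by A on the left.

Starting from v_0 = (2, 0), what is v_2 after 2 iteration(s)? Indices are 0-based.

v_0 = (2, 0).
v_1 = A·v_0 = (4, 6).
v_2 = A·v_1 = (-10, 24).

v_2 = (-10, 24)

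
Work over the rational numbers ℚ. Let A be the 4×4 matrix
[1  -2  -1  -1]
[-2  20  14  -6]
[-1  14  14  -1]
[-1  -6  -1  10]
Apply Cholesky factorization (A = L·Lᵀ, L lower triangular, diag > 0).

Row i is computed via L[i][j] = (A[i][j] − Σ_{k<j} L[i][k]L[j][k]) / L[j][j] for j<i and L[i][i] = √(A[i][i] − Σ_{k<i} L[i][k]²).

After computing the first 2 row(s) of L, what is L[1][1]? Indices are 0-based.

L[1][1] = 4

Step 1: L[0][0] = √(1) = 1.
  L[1][0] = (-2) / L[0][0] = -2.
Step 2: L[1][1] = √(16) = 4.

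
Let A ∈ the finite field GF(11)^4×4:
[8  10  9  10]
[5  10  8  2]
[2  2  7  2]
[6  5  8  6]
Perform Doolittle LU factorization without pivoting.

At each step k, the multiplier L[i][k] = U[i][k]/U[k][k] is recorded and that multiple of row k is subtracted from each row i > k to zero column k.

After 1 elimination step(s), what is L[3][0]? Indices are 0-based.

L[3][0] = 9

Step 1: pivot at (0,0) is 8.
  row1 ← row1 − (2)·row0  ⇒  L[1][0]=2, U row1=(0, 1, 1, 4)
  row2 ← row2 − (3)·row0  ⇒  L[2][0]=3, U row2=(0, 5, 2, 5)
  row3 ← row3 − (9)·row0  ⇒  L[3][0]=9, U row3=(0, 3, 4, 4)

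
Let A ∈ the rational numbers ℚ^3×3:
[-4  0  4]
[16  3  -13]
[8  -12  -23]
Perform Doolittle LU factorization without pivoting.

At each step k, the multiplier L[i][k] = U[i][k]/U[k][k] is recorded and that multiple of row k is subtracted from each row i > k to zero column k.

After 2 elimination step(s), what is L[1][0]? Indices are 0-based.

[col 0] pivot -4
  R1 -= -4*R0 → (0, 3, 3)  (L[1][0] := -4)
  R2 -= -2*R0 → (0, -12, -15)  (L[2][0] := -2)
[col 1] pivot 3
  R2 -= -4*R1 → (0, 0, -3)  (L[2][1] := -4)

L[1][0] = -4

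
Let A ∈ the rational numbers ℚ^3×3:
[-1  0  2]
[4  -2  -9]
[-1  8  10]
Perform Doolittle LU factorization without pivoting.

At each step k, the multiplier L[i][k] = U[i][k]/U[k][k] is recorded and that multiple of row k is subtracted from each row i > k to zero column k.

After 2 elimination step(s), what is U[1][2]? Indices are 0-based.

[col 0] pivot -1
  R1 -= -4*R0 → (0, -2, -1)  (L[1][0] := -4)
  R2 -= 1*R0 → (0, 8, 8)  (L[2][0] := 1)
[col 1] pivot -2
  R2 -= -4*R1 → (0, 0, 4)  (L[2][1] := -4)

U[1][2] = -1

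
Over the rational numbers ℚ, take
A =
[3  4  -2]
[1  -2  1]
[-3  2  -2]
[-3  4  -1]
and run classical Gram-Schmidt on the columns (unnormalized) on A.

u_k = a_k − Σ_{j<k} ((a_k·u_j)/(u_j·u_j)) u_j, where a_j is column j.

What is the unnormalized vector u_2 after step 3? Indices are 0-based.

u_2 = (-17/66, 1/11, -35/33, 5/6)

Step 1: u_0 = a_0 = (3, 1, -3, -3).
Step 2: u_1 = a_1 − (-2/7)·u_0 = (34/7, -12/7, 8/7, 22/7).
Step 3: u_2 = a_2 − (1/7)·u_0 − (-59/132)·u_1 = (-17/66, 1/11, -35/33, 5/6).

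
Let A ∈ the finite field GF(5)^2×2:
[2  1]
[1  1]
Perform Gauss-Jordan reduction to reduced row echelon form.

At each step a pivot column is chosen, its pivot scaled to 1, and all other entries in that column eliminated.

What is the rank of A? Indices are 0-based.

rank = 2

[1] R0 /= 2  ⇒  (1, 3)
     R1 -= 1·R0  ⇒  (0, 3)
[2] R1 /= 3  ⇒  (0, 1)
     R0 -= 3·R1  ⇒  (1, 0)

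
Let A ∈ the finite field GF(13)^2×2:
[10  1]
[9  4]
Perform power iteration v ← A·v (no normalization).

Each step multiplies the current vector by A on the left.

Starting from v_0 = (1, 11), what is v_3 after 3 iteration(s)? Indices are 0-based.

v_0 = (1, 11).
v_1 = A·v_0 = (8, 1).
v_2 = A·v_1 = (3, 11).
v_3 = A·v_2 = (2, 6).

v_3 = (2, 6)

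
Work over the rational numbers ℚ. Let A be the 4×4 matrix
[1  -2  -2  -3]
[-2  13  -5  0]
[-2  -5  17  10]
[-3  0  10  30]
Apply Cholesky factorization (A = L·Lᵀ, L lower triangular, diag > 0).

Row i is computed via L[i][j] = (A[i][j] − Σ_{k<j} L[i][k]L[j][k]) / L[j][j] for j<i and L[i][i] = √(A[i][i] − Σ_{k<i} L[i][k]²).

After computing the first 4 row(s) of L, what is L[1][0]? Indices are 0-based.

L[1][0] = -2

Step 1: L[0][0] = √(1) = 1.
  L[1][0] = (-2) / L[0][0] = -2.
Step 2: L[1][1] = √(9) = 3.
  L[2][0] = (-2) / L[0][0] = -2.
  L[2][1] = (-9) / L[1][1] = -3.
Step 3: L[2][2] = √(4) = 2.
  L[3][0] = (-3) / L[0][0] = -3.
  L[3][1] = (-6) / L[1][1] = -2.
  L[3][2] = (-2) / L[2][2] = -1.
Step 4: L[3][3] = √(16) = 4.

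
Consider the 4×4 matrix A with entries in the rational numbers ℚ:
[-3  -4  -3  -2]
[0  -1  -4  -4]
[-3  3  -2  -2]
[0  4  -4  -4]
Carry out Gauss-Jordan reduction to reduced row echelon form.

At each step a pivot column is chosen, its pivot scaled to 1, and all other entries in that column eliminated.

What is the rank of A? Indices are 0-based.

[1] R0 /= -3  ⇒  (1, 4/3, 1, 2/3)
     R2 -= -3·R0  ⇒  (0, 7, 1, 0)
[2] R1 /= -1  ⇒  (0, 1, 4, 4)
     R0 -= 4/3·R1  ⇒  (1, 0, -13/3, -14/3)
     R2 -= 7·R1  ⇒  (0, 0, -27, -28)
     R3 -= 4·R1  ⇒  (0, 0, -20, -20)
[3] R2 /= -27  ⇒  (0, 0, 1, 28/27)
     R0 -= -13/3·R2  ⇒  (1, 0, 0, -14/81)
     R1 -= 4·R2  ⇒  (0, 1, 0, -4/27)
     R3 -= -20·R2  ⇒  (0, 0, 0, 20/27)
[4] R3 /= 20/27  ⇒  (0, 0, 0, 1)
     R0 -= -14/81·R3  ⇒  (1, 0, 0, 0)
     R1 -= -4/27·R3  ⇒  (0, 1, 0, 0)
     R2 -= 28/27·R3  ⇒  (0, 0, 1, 0)

rank = 4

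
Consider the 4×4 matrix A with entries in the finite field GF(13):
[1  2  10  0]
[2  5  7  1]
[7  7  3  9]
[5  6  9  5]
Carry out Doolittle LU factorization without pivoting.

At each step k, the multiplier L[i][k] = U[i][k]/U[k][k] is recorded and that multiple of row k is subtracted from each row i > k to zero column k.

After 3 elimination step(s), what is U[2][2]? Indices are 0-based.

[col 0] pivot 1
  R1 -= 2*R0 → (0, 1, 0, 1)  (L[1][0] := 2)
  R2 -= 7*R0 → (0, 6, 11, 9)  (L[2][0] := 7)
  R3 -= 5*R0 → (0, 9, 11, 5)  (L[3][0] := 5)
[col 1] pivot 1
  R2 -= 6*R1 → (0, 0, 11, 3)  (L[2][1] := 6)
  R3 -= 9*R1 → (0, 0, 11, 9)  (L[3][1] := 9)
[col 2] pivot 11
  R3 -= 1*R2 → (0, 0, 0, 6)  (L[3][2] := 1)

U[2][2] = 11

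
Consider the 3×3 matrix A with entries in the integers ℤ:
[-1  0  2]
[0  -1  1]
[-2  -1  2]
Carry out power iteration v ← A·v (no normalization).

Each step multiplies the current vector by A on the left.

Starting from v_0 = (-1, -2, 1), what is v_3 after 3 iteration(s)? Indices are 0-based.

v_3 = (-3, 0, -15)

v_0 = (-1, -2, 1).
v_1 = A·v_0 = (3, 3, 6).
v_2 = A·v_1 = (9, 3, 3).
v_3 = A·v_2 = (-3, 0, -15).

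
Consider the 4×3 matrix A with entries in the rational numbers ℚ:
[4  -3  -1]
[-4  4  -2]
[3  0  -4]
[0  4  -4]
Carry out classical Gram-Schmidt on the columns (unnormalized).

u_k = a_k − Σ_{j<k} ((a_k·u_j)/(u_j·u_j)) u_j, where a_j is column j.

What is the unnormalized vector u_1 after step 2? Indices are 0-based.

Step 1: u_0 = a_0 = (4, -4, 3, 0).
Step 2: u_1 = a_1 − (-28/41)·u_0 = (-11/41, 52/41, 84/41, 4).

u_1 = (-11/41, 52/41, 84/41, 4)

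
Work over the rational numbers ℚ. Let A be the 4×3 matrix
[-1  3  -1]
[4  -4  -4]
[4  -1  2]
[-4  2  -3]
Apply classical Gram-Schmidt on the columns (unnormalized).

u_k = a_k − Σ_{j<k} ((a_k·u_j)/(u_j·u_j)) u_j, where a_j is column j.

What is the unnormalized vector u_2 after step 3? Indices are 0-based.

u_2 = (-1404/509, -1656/509, 198/509, -1107/509)

Step 1: u_0 = a_0 = (-1, 4, 4, -4).
Step 2: u_1 = a_1 − (-31/49)·u_0 = (116/49, -72/49, 75/49, -26/49).
Step 3: u_2 = a_2 − (5/49)·u_0 − (400/509)·u_1 = (-1404/509, -1656/509, 198/509, -1107/509).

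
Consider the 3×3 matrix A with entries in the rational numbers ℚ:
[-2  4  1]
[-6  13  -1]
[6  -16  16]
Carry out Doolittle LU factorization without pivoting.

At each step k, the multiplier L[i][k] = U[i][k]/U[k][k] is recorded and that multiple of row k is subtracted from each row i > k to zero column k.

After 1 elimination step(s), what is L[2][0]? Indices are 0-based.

[col 0] pivot -2
  R1 -= 3*R0 → (0, 1, -4)  (L[1][0] := 3)
  R2 -= -3*R0 → (0, -4, 19)  (L[2][0] := -3)

L[2][0] = -3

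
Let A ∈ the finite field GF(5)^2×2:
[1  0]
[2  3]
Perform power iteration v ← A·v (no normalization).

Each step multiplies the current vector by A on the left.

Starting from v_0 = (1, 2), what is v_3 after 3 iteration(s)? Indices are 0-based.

v_0 = (1, 2).
v_1 = A·v_0 = (1, 3).
v_2 = A·v_1 = (1, 1).
v_3 = A·v_2 = (1, 0).

v_3 = (1, 0)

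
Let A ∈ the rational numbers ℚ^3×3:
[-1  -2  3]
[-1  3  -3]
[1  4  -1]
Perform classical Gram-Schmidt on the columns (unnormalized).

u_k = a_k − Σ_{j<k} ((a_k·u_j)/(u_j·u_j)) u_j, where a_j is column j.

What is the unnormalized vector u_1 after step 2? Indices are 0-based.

u_1 = (-1, 4, 3)

Step 1: u_0 = a_0 = (-1, -1, 1).
Step 2: u_1 = a_1 − (1)·u_0 = (-1, 4, 3).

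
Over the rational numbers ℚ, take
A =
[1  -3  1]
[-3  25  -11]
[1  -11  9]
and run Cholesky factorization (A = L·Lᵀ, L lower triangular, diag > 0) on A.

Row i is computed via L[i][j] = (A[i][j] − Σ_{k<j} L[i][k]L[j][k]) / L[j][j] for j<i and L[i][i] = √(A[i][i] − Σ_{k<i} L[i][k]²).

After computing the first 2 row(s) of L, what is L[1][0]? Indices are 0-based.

Step 1: L[0][0] = √(1) = 1.
  L[1][0] = (-3) / L[0][0] = -3.
Step 2: L[1][1] = √(16) = 4.

L[1][0] = -3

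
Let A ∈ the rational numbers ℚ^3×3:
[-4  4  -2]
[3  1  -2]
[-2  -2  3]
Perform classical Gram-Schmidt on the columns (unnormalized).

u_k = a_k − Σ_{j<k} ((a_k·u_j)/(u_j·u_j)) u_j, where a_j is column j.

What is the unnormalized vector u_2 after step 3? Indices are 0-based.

Step 1: u_0 = a_0 = (-4, 3, -2).
Step 2: u_1 = a_1 − (-9/29)·u_0 = (80/29, 56/29, -76/29).
Step 3: u_2 = a_2 − (-4/29)·u_0 − (-125/132)·u_1 = (2/33, 8/33, 8/33).

u_2 = (2/33, 8/33, 8/33)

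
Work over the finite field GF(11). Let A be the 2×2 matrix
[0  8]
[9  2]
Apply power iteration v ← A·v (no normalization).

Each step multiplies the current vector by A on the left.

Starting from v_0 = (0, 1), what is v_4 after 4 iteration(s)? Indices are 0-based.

v_0 = (0, 1).
v_1 = A·v_0 = (8, 2).
v_2 = A·v_1 = (5, 10).
v_3 = A·v_2 = (3, 10).
v_4 = A·v_3 = (3, 3).

v_4 = (3, 3)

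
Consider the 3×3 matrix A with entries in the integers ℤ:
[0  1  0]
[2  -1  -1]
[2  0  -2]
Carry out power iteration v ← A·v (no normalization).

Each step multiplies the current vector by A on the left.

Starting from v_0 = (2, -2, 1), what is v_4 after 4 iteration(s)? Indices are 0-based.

v_4 = (29, -77, -74)

v_0 = (2, -2, 1).
v_1 = A·v_0 = (-2, 5, 2).
v_2 = A·v_1 = (5, -11, -8).
v_3 = A·v_2 = (-11, 29, 26).
v_4 = A·v_3 = (29, -77, -74).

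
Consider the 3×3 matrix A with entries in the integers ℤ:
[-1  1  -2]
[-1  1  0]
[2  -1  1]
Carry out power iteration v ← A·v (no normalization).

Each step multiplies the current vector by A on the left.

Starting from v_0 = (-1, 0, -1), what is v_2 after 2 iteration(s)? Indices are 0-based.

v_0 = (-1, 0, -1).
v_1 = A·v_0 = (3, 1, -3).
v_2 = A·v_1 = (4, -2, 2).

v_2 = (4, -2, 2)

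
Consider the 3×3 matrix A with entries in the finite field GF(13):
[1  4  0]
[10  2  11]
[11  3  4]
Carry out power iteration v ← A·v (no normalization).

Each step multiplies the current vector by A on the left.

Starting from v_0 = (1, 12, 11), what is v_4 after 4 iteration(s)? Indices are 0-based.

v_0 = (1, 12, 11).
v_1 = A·v_0 = (10, 12, 0).
v_2 = A·v_1 = (6, 7, 3).
v_3 = A·v_2 = (8, 3, 8).
v_4 = A·v_3 = (7, 5, 12).

v_4 = (7, 5, 12)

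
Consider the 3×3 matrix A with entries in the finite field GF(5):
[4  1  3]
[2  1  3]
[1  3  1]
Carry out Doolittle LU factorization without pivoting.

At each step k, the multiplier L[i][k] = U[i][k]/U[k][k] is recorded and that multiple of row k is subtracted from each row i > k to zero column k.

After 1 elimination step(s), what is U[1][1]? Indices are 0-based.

Step 1: pivot at (0,0) is 4.
  row1 ← row1 − (3)·row0  ⇒  L[1][0]=3, U row1=(0, 3, 4)
  row2 ← row2 − (4)·row0  ⇒  L[2][0]=4, U row2=(0, 4, 4)

U[1][1] = 3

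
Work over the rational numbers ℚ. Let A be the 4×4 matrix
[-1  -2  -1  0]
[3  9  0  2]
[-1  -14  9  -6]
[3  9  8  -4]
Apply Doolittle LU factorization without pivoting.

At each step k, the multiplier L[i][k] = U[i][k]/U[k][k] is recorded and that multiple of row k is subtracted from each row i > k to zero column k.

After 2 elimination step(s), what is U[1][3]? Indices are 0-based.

U[1][3] = 2

k=0: U[0][0]=-1
  eliminate (1,0): mult=-3, new row 1: (0, 3, -3, 2); set L[1][0]=-3
  eliminate (2,0): mult=1, new row 2: (0, -12, 10, -6); set L[2][0]=1
  eliminate (3,0): mult=-3, new row 3: (0, 3, 5, -4); set L[3][0]=-3
k=1: U[1][1]=3
  eliminate (2,1): mult=-4, new row 2: (0, 0, -2, 2); set L[2][1]=-4
  eliminate (3,1): mult=1, new row 3: (0, 0, 8, -6); set L[3][1]=1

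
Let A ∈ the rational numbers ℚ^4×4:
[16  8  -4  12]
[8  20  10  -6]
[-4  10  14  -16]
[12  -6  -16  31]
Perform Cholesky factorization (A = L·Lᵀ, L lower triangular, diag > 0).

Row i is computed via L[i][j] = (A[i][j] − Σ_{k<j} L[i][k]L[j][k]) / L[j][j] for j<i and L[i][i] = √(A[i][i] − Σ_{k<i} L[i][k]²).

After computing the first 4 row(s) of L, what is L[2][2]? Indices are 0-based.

L[2][2] = 2

Step 1: L[0][0] = √(16) = 4.
  L[1][0] = (8) / L[0][0] = 2.
Step 2: L[1][1] = √(16) = 4.
  L[2][0] = (-4) / L[0][0] = -1.
  L[2][1] = (12) / L[1][1] = 3.
Step 3: L[2][2] = √(4) = 2.
  L[3][0] = (12) / L[0][0] = 3.
  L[3][1] = (-12) / L[1][1] = -3.
  L[3][2] = (-4) / L[2][2] = -2.
Step 4: L[3][3] = √(9) = 3.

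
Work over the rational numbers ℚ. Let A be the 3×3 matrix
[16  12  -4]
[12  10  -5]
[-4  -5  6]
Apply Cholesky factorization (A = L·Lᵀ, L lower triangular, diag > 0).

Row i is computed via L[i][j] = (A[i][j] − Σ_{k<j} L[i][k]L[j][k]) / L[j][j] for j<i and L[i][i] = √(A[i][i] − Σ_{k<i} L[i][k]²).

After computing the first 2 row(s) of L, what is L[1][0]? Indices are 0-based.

L[1][0] = 3

Step 1: L[0][0] = √(16) = 4.
  L[1][0] = (12) / L[0][0] = 3.
Step 2: L[1][1] = √(1) = 1.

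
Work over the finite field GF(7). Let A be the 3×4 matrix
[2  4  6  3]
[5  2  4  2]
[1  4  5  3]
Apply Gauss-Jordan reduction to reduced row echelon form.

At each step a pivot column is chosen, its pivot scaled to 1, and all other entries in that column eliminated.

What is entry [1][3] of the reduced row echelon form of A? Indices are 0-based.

[1] R0 /= 2  ⇒  (1, 2, 3, 5)
     R1 -= 5·R0  ⇒  (0, 6, 3, 5)
     R2 -= 1·R0  ⇒  (0, 2, 2, 5)
[2] R1 /= 6  ⇒  (0, 1, 4, 2)
     R0 -= 2·R1  ⇒  (1, 0, 2, 1)
     R2 -= 2·R1  ⇒  (0, 0, 1, 1)
[3] R2 /= 1  ⇒  (0, 0, 1, 1)
     R0 -= 2·R2  ⇒  (1, 0, 0, 6)
     R1 -= 4·R2  ⇒  (0, 1, 0, 5)

M[1][3] = 5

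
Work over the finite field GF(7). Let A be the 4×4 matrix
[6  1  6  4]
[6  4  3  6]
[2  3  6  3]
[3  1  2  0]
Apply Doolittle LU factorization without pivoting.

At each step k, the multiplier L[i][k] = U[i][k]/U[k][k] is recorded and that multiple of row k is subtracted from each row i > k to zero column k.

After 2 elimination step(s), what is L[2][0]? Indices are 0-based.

Step 1: pivot at (0,0) is 6.
  row1 ← row1 − (1)·row0  ⇒  L[1][0]=1, U row1=(0, 3, 4, 2)
  row2 ← row2 − (5)·row0  ⇒  L[2][0]=5, U row2=(0, 5, 4, 4)
  row3 ← row3 − (4)·row0  ⇒  L[3][0]=4, U row3=(0, 4, 6, 5)
Step 2: pivot at (1,1) is 3.
  row2 ← row2 − (4)·row1  ⇒  L[2][1]=4, U row2=(0, 0, 2, 3)
  row3 ← row3 − (6)·row1  ⇒  L[3][1]=6, U row3=(0, 0, 3, 0)

L[2][0] = 5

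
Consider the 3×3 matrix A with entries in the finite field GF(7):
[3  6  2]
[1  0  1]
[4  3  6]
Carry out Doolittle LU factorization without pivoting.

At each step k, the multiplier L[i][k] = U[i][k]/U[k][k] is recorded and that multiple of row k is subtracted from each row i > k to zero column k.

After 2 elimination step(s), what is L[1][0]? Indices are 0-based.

Step 1: pivot at (0,0) is 3.
  row1 ← row1 − (5)·row0  ⇒  L[1][0]=5, U row1=(0, 5, 5)
  row2 ← row2 − (6)·row0  ⇒  L[2][0]=6, U row2=(0, 2, 1)
Step 2: pivot at (1,1) is 5.
  row2 ← row2 − (6)·row1  ⇒  L[2][1]=6, U row2=(0, 0, 6)

L[1][0] = 5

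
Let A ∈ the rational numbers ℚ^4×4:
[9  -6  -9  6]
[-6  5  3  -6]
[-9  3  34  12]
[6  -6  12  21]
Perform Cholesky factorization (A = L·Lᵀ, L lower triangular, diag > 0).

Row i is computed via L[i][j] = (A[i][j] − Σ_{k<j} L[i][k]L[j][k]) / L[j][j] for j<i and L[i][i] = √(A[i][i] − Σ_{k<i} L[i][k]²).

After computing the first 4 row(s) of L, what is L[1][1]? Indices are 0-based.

Step 1: L[0][0] = √(9) = 3.
  L[1][0] = (-6) / L[0][0] = -2.
Step 2: L[1][1] = √(1) = 1.
  L[2][0] = (-9) / L[0][0] = -3.
  L[2][1] = (-3) / L[1][1] = -3.
Step 3: L[2][2] = √(16) = 4.
  L[3][0] = (6) / L[0][0] = 2.
  L[3][1] = (-2) / L[1][1] = -2.
  L[3][2] = (12) / L[2][2] = 3.
Step 4: L[3][3] = √(4) = 2.

L[1][1] = 1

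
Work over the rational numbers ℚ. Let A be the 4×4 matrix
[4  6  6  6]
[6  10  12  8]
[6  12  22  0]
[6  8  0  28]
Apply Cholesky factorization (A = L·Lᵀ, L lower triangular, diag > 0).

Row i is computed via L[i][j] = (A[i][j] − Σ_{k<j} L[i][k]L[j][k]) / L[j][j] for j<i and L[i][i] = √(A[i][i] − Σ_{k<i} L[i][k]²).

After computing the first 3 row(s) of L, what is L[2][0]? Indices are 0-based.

Step 1: L[0][0] = √(4) = 2.
  L[1][0] = (6) / L[0][0] = 3.
Step 2: L[1][1] = √(1) = 1.
  L[2][0] = (6) / L[0][0] = 3.
  L[2][1] = (3) / L[1][1] = 3.
Step 3: L[2][2] = √(4) = 2.

L[2][0] = 3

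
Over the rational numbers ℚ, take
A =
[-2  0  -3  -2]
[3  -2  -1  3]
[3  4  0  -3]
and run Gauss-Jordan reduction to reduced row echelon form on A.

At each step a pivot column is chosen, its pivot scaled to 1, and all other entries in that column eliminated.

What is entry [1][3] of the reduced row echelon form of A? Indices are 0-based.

pivot(0,0)=-2: scale R0 → (1, 0, 3/2, 1)
  clear (1,0): R1 −= (3)R0 → (0, -2, -11/2, 0)
  clear (2,0): R2 −= (3)R0 → (0, 4, -9/2, -6)
pivot(1,1)=-2: scale R1 → (0, 1, 11/4, 0)
  clear (2,1): R2 −= (4)R1 → (0, 0, -31/2, -6)
pivot(2,2)=-31/2: scale R2 → (0, 0, 1, 12/31)
  clear (0,2): R0 −= (3/2)R2 → (1, 0, 0, 13/31)
  clear (1,2): R1 −= (11/4)R2 → (0, 1, 0, -33/31)

M[1][3] = -33/31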